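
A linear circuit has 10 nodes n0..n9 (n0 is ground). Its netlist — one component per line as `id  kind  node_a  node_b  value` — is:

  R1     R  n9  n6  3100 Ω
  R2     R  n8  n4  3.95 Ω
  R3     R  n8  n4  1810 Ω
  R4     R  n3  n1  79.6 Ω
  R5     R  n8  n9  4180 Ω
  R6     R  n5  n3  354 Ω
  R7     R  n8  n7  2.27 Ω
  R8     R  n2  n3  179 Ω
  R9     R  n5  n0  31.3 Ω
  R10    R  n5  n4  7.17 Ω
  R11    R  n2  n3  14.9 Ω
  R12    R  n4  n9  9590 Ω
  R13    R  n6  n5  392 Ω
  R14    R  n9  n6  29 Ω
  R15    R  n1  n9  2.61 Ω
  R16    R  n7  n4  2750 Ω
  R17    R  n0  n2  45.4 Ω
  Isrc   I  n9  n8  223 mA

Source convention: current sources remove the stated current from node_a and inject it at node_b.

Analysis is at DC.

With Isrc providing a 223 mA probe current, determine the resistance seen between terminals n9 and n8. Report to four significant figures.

Element admittances at DC:
  Y(R1) = 0.0003226 S between n9,n6
  Y(R2) = 0.2532 S between n8,n4
  Y(R3) = 0.0005525 S between n8,n4
  Y(R4) = 0.01256 S between n3,n1
  Y(R5) = 0.0002392 S between n8,n9
  Y(R6) = 0.002825 S between n5,n3
  Y(R7) = 0.4405 S between n8,n7
  Y(R8) = 0.005587 S between n2,n3
  Y(R9) = 0.03195 S between n5,n0
  Y(R10) = 0.1395 S between n5,n4
  Y(R11) = 0.06711 S between n2,n3
  Y(R12) = 0.0001043 S between n4,n9
  Y(R13) = 0.002551 S between n6,n5
  Y(R14) = 0.03448 S between n9,n6
  Y(R15) = 0.3831 S between n1,n9
  Y(R16) = 0.0003636 S between n7,n4
  Y(R17) = 0.02203 S between n0,n2
  Isrc: injects 0.223 A into n8 (from n9)
Assemble and solve the 9×9 MNA system:
  V(n1)=-19.84  V(n2)=-5.662  V(n3)=-7.377  V(n4)=5.437  V(n5)=3.903  V(n6)=-18.60  V(n7)=6.289  V(n8)=6.290  V(n9)=-20.25

R_eq = 119.0 Ω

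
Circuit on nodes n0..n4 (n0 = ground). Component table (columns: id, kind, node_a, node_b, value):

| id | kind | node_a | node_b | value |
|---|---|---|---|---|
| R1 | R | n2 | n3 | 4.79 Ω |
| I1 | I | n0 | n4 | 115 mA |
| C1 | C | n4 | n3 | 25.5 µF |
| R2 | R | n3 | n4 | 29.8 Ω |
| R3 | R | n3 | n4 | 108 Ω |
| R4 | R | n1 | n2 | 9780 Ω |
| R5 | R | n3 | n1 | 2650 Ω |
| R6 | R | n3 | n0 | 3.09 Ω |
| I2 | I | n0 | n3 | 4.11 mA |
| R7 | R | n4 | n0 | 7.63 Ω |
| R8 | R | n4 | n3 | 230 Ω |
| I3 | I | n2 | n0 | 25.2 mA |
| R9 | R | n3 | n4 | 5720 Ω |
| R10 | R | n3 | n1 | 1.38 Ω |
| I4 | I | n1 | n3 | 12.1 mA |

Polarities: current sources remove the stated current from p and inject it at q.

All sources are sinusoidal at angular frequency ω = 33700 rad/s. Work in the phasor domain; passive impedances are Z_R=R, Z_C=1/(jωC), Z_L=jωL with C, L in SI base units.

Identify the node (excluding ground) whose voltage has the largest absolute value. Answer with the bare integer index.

Apply KCL at each of the 4 non-ground nodes and solve the resulting linear system.
Node n1: branches {R4, R5, R10, I4} → V_1 = 0.1851+0.02872j
Node n2: branches {R1, R4, I3} → V_2 = 0.08118+0.02872j
Node n3: branches {R1, C1, R2, R3, R5, R6, I2, R8, R9, R10, I4} → V_3 = 0.2018+0.02872j
Node n4: branches {I1, C1, R2, R3, R7, R8, R9} → V_4 = 0.2181-0.07093j

4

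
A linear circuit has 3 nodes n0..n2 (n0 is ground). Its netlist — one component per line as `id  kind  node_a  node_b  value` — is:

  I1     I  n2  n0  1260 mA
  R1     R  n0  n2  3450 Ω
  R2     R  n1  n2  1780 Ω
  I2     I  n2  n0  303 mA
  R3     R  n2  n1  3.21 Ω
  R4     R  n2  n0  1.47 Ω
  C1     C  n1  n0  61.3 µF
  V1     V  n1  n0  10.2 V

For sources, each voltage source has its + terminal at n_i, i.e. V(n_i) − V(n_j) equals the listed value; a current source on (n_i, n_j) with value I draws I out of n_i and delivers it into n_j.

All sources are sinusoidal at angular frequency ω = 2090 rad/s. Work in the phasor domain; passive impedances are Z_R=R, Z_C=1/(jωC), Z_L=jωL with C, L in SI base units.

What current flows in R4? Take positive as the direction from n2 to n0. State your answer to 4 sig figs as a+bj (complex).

MNA unknowns: 2 node voltages V₁..V_2 plus 1 source current (V1)
I1: z[2]−=1.26, z[0]+=1.26
R1: Y=0.0002899+0.000j on G[0,2]
R2: Y=0.0005618+0.000j on G[1,2]
I2: z[2]−=0.303, z[0]+=0.303
R3: Y=0.3115+0.000j on G[2,1]
R4: Y=0.6803+0.000j on G[2,0]
C1: Y=0.000+0.1281j on G[1,0]
V1: row V1−V0=10.2, i_V1 at 1,0
solve → V1=10.20+0.000j, V2=1.632+0.000j
aux → i_V1=-2.674-1.307j

1.110+0.000j A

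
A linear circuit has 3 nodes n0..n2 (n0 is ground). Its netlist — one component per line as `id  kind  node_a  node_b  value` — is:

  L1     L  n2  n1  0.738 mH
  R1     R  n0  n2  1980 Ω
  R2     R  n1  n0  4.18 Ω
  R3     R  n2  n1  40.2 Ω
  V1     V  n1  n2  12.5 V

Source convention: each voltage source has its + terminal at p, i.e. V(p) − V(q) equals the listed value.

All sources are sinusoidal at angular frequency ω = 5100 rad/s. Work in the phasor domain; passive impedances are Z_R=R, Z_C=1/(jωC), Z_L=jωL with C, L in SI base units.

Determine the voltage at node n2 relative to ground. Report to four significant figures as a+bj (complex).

Element admittances at ω=5100 rad/s:
  Y(L1) = 0.000-0.2657j S between n2,n1
  Y(R1) = 0.0005051+0.000j S between n0,n2
  Y(R2) = 0.2392+0.000j S between n1,n0
  Y(R3) = 0.02488+0.000j S between n2,n1
  V1: constraint V(n1)−V(n2) = 12.5
Assemble and solve the 3×3 MNA system:
  V(n1)=0.02633+0.000j  V(n2)=-12.47+0.000j
  i(V1)=-0.3172+3.321j

-12.47+0.000j V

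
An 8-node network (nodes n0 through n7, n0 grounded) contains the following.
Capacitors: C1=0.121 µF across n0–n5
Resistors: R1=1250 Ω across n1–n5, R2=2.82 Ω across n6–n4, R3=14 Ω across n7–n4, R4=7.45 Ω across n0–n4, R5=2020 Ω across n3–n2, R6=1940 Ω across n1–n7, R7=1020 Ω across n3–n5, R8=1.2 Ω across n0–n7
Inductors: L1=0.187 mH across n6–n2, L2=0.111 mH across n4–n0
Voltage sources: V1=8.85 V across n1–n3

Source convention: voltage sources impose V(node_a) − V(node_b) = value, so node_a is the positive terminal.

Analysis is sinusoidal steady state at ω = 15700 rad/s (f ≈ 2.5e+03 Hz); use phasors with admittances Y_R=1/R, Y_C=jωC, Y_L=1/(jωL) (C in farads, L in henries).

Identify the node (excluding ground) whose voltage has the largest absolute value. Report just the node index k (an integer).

1

Apply KCL at each of the 7 non-ground nodes and solve the resulting linear system.
Node n1: branches {R1, R6, V1} → V_1 = 4.641+0.1029j
Node n2: branches {L1, R5} → V_2 = -0.007145-0.008857j
Node n3: branches {R5, R7, V1} → V_3 = -4.209+0.1029j
Node n4: branches {R2, R3, R4, L2} → V_4 = -0.001117-0.002906j
Node n5: branches {C1, R1, R7} → V_5 = -0.05710+0.1638j
Node n6: branches {R2, L1} → V_6 = -0.006982-0.002750j
Node n7: branches {R3, R6, R8} → V_7 = 0.002555-0.0001707j
Source currents: i(V1)=-0.006150-4.398e-06j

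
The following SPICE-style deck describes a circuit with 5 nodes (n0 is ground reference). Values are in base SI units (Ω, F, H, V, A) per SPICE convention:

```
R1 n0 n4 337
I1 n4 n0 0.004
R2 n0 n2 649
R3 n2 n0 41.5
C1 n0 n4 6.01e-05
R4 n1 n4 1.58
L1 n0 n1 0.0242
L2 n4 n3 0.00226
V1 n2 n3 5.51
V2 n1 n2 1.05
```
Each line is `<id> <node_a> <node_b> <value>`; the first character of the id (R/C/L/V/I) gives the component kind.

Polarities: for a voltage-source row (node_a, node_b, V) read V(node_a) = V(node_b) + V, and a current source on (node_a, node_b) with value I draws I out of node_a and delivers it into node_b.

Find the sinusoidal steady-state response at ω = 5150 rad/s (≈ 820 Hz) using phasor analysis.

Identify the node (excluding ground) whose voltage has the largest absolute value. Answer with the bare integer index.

3

Element admittances at ω=5150 rad/s:
  Y(R1) = 0.002967+0.000j S between n0,n4
  I1: injects 0.004 A into n0 (from n4)
  Y(R2) = 0.001541+0.000j S between n0,n2
  Y(R3) = 0.02410+0.000j S between n2,n0
  Y(C1) = 0.000+0.3095j S between n0,n4
  Y(R4) = 0.6329+0.000j S between n1,n4
  Y(L1) = 0.000-0.008024j S between n0,n1
  Y(L2) = 0.000-0.08592j S between n4,n3
  V1: constraint V(n2)−V(n3) = 5.51
  V2: constraint V(n1)−V(n2) = 1.05
Assemble and solve the 6×6 MNA system:
  V(n1)=0.2390-0.9064j  V(n2)=-0.8110-0.9064j  V(n3)=-6.321-0.9064j  V(n4)=0.08201-0.07697j
  i(V1)=-0.07127+0.5501j  i(V2)=-0.09206+0.5269j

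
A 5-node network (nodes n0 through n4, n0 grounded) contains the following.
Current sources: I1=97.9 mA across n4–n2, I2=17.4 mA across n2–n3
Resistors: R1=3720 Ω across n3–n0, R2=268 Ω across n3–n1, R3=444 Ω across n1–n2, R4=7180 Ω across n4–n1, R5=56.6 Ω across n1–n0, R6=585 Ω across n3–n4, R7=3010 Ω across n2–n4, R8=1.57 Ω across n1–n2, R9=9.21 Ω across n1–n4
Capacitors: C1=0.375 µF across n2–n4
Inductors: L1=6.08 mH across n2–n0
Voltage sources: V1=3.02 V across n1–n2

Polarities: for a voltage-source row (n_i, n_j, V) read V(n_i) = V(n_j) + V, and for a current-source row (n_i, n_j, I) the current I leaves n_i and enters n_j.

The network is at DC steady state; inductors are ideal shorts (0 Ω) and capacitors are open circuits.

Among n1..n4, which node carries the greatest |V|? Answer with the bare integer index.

3

MNA unknowns: 4 node voltages V₁..V_4 plus 2 source currents (L1, V1)
I1: z[4]−=0.0979, z[2]+=0.0979
R1: Y=0.0002688 on G[3,0]
I2: z[2]−=0.0174, z[3]+=0.0174
R2: Y=0.003731 on G[3,1]
C1: Y=0.000 on G[2,4]
R3: Y=0.002252 on G[1,2]
R4: Y=0.0001393 on G[4,1]
R5: Y=0.01767 on G[1,0]
R6: Y=0.001709 on G[3,4]
R7: Y=0.0003322 on G[2,4]
R8: Y=0.6369 on G[1,2]
R9: Y=0.1086 on G[1,4]
L1: row V2−V0=0, i_L1 at 2,0
V1: row V1−V2=3.02, i_V1 at 1,2
solve → V1=3.020, V2=0.000, V3=5.670, V4=2.168
aux → i_L1=-0.05488, i_V1=-2.066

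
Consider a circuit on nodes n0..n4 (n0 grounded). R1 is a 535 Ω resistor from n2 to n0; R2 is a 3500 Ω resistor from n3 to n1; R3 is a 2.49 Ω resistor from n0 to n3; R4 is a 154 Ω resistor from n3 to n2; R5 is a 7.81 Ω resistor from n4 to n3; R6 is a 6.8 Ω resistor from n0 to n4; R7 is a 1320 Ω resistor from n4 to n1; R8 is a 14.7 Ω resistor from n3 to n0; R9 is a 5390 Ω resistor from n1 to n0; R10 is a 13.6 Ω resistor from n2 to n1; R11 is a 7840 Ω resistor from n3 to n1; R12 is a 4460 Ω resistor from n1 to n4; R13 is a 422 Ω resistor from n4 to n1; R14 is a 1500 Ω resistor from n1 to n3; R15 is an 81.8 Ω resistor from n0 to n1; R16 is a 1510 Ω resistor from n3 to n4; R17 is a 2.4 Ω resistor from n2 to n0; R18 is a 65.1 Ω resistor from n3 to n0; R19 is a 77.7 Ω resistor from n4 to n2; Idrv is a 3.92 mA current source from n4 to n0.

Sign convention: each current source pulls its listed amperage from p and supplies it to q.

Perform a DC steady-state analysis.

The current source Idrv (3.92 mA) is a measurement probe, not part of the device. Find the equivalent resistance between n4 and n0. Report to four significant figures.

MNA unknowns: 4 node voltages V₁..V_4
R1: Y=0.001869 on G[2,0]
R2: Y=0.0002857 on G[3,1]
R3: Y=0.4016 on G[0,3]
R4: Y=0.006494 on G[3,2]
R5: Y=0.1280 on G[4,3]
R6: Y=0.1471 on G[0,4]
R7: Y=0.0007576 on G[4,1]
R8: Y=0.06803 on G[3,0]
R9: Y=0.0001855 on G[1,0]
R10: Y=0.07353 on G[2,1]
R11: Y=0.0001276 on G[3,1]
R12: Y=0.0002242 on G[1,4]
R13: Y=0.002370 on G[4,1]
R14: Y=0.0006667 on G[1,3]
R15: Y=0.01222 on G[0,1]
R16: Y=0.0006623 on G[3,4]
R17: Y=0.4167 on G[2,0]
R18: Y=0.01536 on G[3,0]
R19: Y=0.01287 on G[4,2]
Idrv: z[4]−=0.00392, z[0]+=0.00392
solve → V1=-0.001044, V2=-0.0005620, V3=-0.003078, V4=-0.01482

R_eq = 3.780 Ω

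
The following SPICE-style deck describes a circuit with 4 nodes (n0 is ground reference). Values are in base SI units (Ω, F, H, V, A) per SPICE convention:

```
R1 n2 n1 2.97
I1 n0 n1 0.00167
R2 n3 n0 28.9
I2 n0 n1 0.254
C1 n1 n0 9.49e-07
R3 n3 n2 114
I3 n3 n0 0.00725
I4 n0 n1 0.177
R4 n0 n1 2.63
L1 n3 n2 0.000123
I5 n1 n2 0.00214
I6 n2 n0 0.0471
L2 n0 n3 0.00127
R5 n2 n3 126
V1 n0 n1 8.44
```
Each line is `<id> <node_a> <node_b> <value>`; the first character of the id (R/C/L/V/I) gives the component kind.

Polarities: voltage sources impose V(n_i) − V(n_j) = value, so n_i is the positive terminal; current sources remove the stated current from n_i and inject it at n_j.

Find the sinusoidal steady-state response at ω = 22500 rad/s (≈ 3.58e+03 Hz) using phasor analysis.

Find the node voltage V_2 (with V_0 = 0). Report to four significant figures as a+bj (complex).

Element admittances at ω=22500 rad/s:
  Y(R1) = 0.3367+0.000j S between n2,n1
  I1: injects 0.00167 A into n1 (from n0)
  Y(R2) = 0.03460+0.000j S between n3,n0
  I2: injects 0.254 A into n1 (from n0)
  Y(C1) = 0.000+0.02135j S between n1,n0
  Y(R3) = 0.008772+0.000j S between n3,n2
  I3: injects 0.00725 A into n0 (from n3)
  I4: injects 0.177 A into n1 (from n0)
  Y(R4) = 0.3802+0.000j S between n0,n1
  Y(L1) = 0.000-0.3613j S between n3,n2
  I5: injects 0.00214 A into n2 (from n1)
  I6: injects 0.0471 A into n0 (from n2)
  Y(L2) = 0.000-0.03500j S between n0,n3
  Y(R5) = 0.007937+0.000j S between n2,n3
  V1: constraint V(n0)−V(n1) = 8.44
Assemble and solve the 4×4 MNA system:
  V(n1)=-8.440+0.000j  V(n2)=-7.852-0.7325j  V(n3)=-7.140-0.09283j
  i(V1)=-3.838+0.06643j

-7.852-0.7325j V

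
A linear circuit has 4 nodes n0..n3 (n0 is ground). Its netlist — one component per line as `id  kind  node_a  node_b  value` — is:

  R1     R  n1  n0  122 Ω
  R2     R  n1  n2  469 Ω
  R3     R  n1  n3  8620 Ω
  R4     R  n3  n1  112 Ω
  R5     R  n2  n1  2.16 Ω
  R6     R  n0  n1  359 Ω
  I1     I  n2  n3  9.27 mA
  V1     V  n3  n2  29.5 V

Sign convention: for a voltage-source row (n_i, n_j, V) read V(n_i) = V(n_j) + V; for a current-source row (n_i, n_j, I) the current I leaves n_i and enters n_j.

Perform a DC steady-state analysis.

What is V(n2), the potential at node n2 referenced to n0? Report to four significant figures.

-0.5627 V

Element admittances at DC:
  Y(R1) = 0.008197 S between n1,n0
  Y(R2) = 0.002132 S between n1,n2
  Y(R3) = 0.0001160 S between n1,n3
  Y(R4) = 0.008929 S between n3,n1
  Y(R5) = 0.4630 S between n2,n1
  Y(R6) = 0.002786 S between n0,n1
  I1: injects 0.00927 A into n3 (from n2)
  V1: constraint V(n3)−V(n2) = 29.5
Assemble and solve the 4×4 MNA system:
  V(n1)=0.000  V(n2)=-0.5627  V(n3)=28.94
  i(V1)=-0.2525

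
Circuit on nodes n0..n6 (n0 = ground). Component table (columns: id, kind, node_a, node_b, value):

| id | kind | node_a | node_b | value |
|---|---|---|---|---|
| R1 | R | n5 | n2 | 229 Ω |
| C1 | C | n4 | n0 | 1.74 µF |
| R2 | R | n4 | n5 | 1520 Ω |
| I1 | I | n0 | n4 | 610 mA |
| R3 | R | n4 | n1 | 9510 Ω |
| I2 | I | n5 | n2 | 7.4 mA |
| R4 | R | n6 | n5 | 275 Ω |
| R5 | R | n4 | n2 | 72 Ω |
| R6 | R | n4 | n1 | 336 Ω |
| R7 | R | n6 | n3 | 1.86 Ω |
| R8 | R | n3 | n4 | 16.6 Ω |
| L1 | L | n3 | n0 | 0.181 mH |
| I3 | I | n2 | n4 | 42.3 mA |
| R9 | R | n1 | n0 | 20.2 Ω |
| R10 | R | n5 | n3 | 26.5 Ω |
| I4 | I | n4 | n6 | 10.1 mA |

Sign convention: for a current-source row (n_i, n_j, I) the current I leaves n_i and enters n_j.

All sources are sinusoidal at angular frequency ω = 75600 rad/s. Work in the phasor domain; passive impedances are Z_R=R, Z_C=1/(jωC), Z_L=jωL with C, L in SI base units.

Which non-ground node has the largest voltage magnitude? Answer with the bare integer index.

Apply KCL at each of the 6 non-ground nodes and solve the resulting linear system.
Node n1: branches {R3, R6, R9} → V_1 = 0.1209-0.3119j
Node n2: branches {R1, I2, R5, I3} → V_2 = 0.3824-4.449j
Node n3: branches {R7, R8, L1, R10} → V_3 = 3.502-1.316j
Node n4: branches {C1, R2, I1, R3, R5, R6, R8, I3, I4} → V_4 = 2.063-5.323j
Node n5: branches {R1, R2, I2, R4, R10} → V_5 = 3.030-1.668j
Node n6: branches {R4, R7, I4} → V_6 = 3.517-1.319j

4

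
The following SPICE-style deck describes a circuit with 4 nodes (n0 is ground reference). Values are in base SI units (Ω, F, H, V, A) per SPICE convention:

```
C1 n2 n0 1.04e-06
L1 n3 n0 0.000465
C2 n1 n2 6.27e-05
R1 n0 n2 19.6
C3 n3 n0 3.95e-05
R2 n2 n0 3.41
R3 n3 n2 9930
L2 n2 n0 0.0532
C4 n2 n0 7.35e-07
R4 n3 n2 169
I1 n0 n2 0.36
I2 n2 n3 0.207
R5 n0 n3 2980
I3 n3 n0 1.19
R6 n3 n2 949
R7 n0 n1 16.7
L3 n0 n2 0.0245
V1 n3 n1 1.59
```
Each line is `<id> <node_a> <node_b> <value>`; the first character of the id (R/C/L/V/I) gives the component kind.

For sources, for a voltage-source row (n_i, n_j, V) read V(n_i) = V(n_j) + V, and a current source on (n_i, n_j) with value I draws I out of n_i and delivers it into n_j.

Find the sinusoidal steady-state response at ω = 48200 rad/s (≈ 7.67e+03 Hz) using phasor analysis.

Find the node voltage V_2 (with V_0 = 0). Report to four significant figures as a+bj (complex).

-1.461-0.08700j V

MNA unknowns: 3 node voltages V₁..V_3 plus 1 source current (V1)
C1: Y=0.000+0.05013j on G[2,0]
L1: Y=0.000-0.04462j on G[3,0]
C2: Y=0.000+3.022j on G[1,2]
R1: Y=0.05102+0.000j on G[0,2]
C3: Y=0.000+1.904j on G[3,0]
R2: Y=0.2933+0.000j on G[2,0]
R3: Y=0.0001007+0.000j on G[3,2]
L2: Y=0.000-0.0003900j on G[2,0]
C4: Y=0.000+0.03543j on G[2,0]
R4: Y=0.005917+0.000j on G[3,2]
I1: z[0]−=0.36, z[2]+=0.36
I2: z[2]−=0.207, z[3]+=0.207
R5: Y=0.0003356+0.000j on G[0,3]
I3: z[3]−=1.19, z[0]+=1.19
R6: Y=0.001054+0.000j on G[3,2]
R7: Y=0.05988+0.000j on G[0,1]
L3: Y=0.000-0.0008468j on G[0,2]
V1: row V3−V1=1.59, i_V1 at 3,1
solve → V1=-1.512+0.1312j, V2=-1.461-0.08700j, V3=0.07810+0.1312j
aux → i_V1=-0.7500-0.1468j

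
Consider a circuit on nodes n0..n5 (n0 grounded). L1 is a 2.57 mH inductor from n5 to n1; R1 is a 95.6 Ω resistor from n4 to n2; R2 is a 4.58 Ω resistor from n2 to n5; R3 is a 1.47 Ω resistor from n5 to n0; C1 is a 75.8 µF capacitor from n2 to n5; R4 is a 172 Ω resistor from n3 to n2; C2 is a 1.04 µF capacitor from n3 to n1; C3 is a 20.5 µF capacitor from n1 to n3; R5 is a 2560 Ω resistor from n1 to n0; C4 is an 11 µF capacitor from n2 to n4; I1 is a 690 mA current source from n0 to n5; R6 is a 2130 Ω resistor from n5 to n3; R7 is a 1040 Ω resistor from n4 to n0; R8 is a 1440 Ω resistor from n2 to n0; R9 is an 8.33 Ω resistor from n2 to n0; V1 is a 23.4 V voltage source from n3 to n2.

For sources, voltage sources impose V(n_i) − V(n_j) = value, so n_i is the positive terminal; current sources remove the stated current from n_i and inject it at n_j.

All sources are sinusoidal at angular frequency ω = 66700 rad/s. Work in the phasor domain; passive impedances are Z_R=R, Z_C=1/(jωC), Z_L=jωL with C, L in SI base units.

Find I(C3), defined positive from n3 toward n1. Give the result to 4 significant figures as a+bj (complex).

0.009241-0.1306j A

Apply KCL at each of the 5 non-ground nodes and solve the resulting linear system.
Node n1: branches {L1, C2, C3, R5} → V_1 = 24.37+0.02892j
Node n2: branches {R1, R2, C1, R4, C4, R8, R9, V1} → V_2 = 0.8701+0.02216j
Node n3: branches {R4, C2, C3, R6, V1} → V_3 = 24.27+0.02216j
Node n4: branches {R1, C4, R7} → V_4 = 0.8701+0.02330j
Node n5: branches {L1, R2, R3, C1, I1, R6} → V_5 = 0.8446-0.003982j
Source currents: i(V1)=-0.1568+0.1372j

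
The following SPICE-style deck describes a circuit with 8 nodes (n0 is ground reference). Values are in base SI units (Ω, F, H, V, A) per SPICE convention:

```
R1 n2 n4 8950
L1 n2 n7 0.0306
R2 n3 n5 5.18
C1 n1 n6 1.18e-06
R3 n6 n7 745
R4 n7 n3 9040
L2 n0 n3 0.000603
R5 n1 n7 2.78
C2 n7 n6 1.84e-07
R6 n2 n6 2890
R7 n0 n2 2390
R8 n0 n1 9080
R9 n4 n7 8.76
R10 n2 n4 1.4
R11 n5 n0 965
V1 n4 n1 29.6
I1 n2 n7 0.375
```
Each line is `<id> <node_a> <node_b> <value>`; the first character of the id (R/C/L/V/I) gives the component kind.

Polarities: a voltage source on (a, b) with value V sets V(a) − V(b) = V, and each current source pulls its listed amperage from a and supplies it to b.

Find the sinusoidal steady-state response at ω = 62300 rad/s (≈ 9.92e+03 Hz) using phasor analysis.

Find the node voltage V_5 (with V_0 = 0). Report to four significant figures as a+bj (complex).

-0.001485-0.05153j V

Element admittances at ω=62300 rad/s:
  Y(R1) = 0.0001117+0.000j S between n2,n4
  Y(L1) = 0.000-0.0005246j S between n2,n7
  Y(R2) = 0.1931+0.000j S between n3,n5
  Y(C1) = 0.000+0.07351j S between n1,n6
  Y(R3) = 0.001342+0.000j S between n6,n7
  Y(R4) = 0.0001106+0.000j S between n7,n3
  Y(L2) = 0.000-0.02662j S between n0,n3
  Y(R5) = 0.3597+0.000j S between n1,n7
  Y(C2) = 0.000+0.01146j S between n7,n6
  Y(R6) = 0.0003460+0.000j S between n2,n6
  Y(R7) = 0.0004184+0.000j S between n0,n2
  Y(R8) = 0.0001101+0.000j S between n0,n1
  Y(R9) = 0.1142+0.000j S between n4,n7
  Y(R10) = 0.7143+0.000j S between n2,n4
  Y(R11) = 0.001036+0.000j S between n5,n0
  V1: constraint V(n4)−V(n1) = 29.6
  I1: injects 0.375 A into n7 (from n2)
Assemble and solve the 8×8 MNA system:
  V(n1)=-20.39+0.01367j  V(n2)=8.667+0.02905j  V(n3)=-0.001493-0.05181j  V(n4)=9.210+0.01367j  V(n5)=-0.001485-0.05153j  V(n6)=-19.32-0.2338j  V(n7)=-12.48-0.1753j
  i(V1)=-2.865-0.01058j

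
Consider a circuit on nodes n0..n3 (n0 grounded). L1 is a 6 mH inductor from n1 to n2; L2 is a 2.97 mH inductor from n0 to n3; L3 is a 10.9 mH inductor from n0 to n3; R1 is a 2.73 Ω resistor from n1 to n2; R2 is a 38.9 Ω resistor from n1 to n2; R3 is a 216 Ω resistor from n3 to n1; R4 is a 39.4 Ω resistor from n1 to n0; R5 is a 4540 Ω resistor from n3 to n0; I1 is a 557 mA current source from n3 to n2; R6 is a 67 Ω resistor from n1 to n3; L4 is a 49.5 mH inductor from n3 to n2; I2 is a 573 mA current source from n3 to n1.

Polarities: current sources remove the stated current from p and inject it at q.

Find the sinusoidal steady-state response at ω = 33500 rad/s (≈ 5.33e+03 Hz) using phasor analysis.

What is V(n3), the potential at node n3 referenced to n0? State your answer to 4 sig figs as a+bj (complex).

-23.94-28.38j V

MNA unknowns: 3 node voltages V₁..V_3
L1: Y=0.000-0.004975j on G[1,2]
L2: Y=0.000-0.01005j on G[0,3]
L3: Y=0.000-0.002739j on G[0,3]
R1: Y=0.3663+0.000j on G[1,2]
R2: Y=0.02571+0.000j on G[1,2]
R3: Y=0.004630+0.000j on G[3,1]
R4: Y=0.02538+0.000j on G[1,0]
R5: Y=0.0002203+0.000j on G[3,0]
I1: z[3]−=0.557, z[2]+=0.557
R6: Y=0.01493+0.000j on G[1,3]
L4: Y=0.000-0.0006030j on G[3,2]
I2: z[3]−=0.573, z[1]+=0.573
solve → V1=14.51-11.81j, V2=15.90-11.74j, V3=-23.94-28.38j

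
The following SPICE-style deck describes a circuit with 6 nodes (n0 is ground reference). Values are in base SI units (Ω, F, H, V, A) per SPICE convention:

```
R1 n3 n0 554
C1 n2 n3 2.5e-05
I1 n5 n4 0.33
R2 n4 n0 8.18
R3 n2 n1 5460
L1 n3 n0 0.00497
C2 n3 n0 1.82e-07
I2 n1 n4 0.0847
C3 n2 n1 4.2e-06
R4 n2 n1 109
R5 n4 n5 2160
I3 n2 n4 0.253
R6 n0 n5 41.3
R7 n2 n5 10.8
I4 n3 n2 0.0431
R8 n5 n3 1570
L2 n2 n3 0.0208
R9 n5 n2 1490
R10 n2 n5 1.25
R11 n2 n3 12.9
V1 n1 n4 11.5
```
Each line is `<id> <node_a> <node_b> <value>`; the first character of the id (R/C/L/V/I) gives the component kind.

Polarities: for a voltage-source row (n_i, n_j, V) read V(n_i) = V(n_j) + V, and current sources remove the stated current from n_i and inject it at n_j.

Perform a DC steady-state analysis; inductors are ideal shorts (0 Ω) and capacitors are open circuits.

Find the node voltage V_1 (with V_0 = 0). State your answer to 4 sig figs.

15.10 V

Apply KCL at each of the 5 non-ground nodes and solve the resulting linear system.
Node n1: branches {R3, I2, C3, R4, V1} → V_1 = 15.10
Node n2: branches {C1, R3, C3, R4, I3, R7, I4, L2, R9, R10, R11} → V_2 = 0.000
Node n3: branches {R1, C1, L1, C2, I4, R8, L2, R11} → V_3 = 0.000
Node n4: branches {I1, R2, I2, R5, I3, V1} → V_4 = 3.598
Node n5: branches {I1, R5, R6, R7, R8, R9, R10} → V_5 = -0.3574
Source currents: i(L1)=-0.4312, i(L2)=-0.3879, i(V1)=-0.2260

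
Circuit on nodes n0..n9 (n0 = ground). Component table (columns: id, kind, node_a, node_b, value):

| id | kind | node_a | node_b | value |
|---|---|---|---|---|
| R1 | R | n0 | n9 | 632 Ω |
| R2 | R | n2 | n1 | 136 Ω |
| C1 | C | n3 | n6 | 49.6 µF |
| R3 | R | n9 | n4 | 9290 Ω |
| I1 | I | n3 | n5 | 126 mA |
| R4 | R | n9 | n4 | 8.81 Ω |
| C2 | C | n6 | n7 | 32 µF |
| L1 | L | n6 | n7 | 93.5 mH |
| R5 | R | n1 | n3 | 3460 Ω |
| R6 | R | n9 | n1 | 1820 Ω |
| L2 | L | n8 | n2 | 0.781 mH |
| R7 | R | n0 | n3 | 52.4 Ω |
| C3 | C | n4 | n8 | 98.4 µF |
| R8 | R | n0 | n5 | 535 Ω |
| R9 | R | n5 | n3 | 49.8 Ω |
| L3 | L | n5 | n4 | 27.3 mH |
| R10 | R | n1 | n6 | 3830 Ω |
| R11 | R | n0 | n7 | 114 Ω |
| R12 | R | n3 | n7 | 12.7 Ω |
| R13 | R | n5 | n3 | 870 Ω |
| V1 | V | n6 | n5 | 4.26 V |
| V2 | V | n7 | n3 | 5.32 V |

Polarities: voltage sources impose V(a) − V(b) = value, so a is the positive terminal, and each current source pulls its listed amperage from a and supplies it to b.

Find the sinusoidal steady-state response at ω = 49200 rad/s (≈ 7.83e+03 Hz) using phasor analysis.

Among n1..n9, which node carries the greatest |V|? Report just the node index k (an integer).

MNA unknowns: 9 node voltages V₁..V_9 plus 2 source currents (V1, V2)
R1: Y=0.001582+0.000j on G[0,9]
R2: Y=0.007353+0.000j on G[2,1]
C1: Y=0.000+2.440j on G[3,6]
R3: Y=0.0001076+0.000j on G[9,4]
I1: z[3]−=0.126, z[5]+=0.126
R4: Y=0.1135+0.000j on G[9,4]
C2: Y=0.000+1.574j on G[6,7]
L1: Y=0.000-0.0002174j on G[6,7]
R5: Y=0.0002890+0.000j on G[1,3]
R6: Y=0.0005495+0.000j on G[9,1]
L2: Y=0.000-0.02602j on G[8,2]
R7: Y=0.01908+0.000j on G[0,3]
C3: Y=0.000+4.841j on G[4,8]
R8: Y=0.001869+0.000j on G[0,5]
R9: Y=0.02008+0.000j on G[5,3]
L3: Y=0.000-0.0007445j on G[5,4]
R10: Y=0.0002611+0.000j on G[1,6]
R11: Y=0.008772+0.000j on G[0,7]
R12: Y=0.07874+0.000j on G[3,7]
R13: Y=0.001149+0.000j on G[5,3]
V1: row V6−V5=4.26, i_V1 at 6,5
V2: row V7−V3=5.32, i_V2 at 7,3
solve → V1=-0.5030+1.001j, V2=-0.5081+1.077j, V3=-1.405-0.05367j, V4=-0.5295+1.076j, V5=-3.580-0.09836j, V6=0.6804-0.09836j, V7=3.915-0.05367j, V8=-0.5296+1.076j, V9=-0.5221+1.061j
aux → i_V1=-0.1797+0.001138j, i_V2=-0.3829-5.091j

7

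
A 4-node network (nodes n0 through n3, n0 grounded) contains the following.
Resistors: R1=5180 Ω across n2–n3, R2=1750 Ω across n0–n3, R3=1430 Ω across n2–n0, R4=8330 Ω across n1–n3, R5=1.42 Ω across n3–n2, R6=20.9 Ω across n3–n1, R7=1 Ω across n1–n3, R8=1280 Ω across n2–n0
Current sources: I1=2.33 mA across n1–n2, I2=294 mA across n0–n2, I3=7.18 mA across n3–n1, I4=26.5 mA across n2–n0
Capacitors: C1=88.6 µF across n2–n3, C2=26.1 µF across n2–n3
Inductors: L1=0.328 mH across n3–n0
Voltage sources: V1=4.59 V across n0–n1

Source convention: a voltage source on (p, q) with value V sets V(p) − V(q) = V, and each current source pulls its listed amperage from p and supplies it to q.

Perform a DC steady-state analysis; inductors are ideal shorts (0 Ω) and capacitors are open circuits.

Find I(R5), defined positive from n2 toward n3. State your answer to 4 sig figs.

0.2692 A

Apply KCL at each of the 3 non-ground nodes and solve the resulting linear system.
Node n1: branches {I1, R4, R6, R7, I3, V1} → V_1 = -4.590
Node n2: branches {R1, I1, R3, C1, I2, R5, C2, R8, I4} → V_2 = 0.3823
Node n3: branches {R1, R2, C1, R4, R5, R6, L1, R7, C2, I3} → V_3 = 0.000
Source currents: i(L1)=-4.548, i(V1)=-4.815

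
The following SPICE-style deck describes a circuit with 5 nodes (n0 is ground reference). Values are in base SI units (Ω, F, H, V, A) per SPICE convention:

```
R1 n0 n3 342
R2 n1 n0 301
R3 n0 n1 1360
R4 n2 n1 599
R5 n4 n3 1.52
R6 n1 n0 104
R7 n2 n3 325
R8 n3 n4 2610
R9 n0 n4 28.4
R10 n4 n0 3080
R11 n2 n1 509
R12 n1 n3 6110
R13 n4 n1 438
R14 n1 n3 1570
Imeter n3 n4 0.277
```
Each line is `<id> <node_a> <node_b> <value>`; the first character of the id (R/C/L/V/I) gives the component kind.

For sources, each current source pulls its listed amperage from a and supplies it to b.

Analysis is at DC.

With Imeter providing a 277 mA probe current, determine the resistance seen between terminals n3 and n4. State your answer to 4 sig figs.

R_eq = 1.509 Ω

Element admittances at DC:
  Y(R1) = 0.002924 S between n0,n3
  Y(R2) = 0.003322 S between n1,n0
  Y(R3) = 0.0007353 S between n0,n1
  Y(R4) = 0.001669 S between n2,n1
  Y(R5) = 0.6579 S between n4,n3
  Y(R6) = 0.009615 S between n1,n0
  Y(R7) = 0.003077 S between n2,n3
  Y(R8) = 0.0003831 S between n3,n4
  Y(R9) = 0.03521 S between n0,n4
  Y(R10) = 0.0003247 S between n4,n0
  Y(R11) = 0.001965 S between n2,n1
  Y(R12) = 0.0001637 S between n1,n3
  Y(R13) = 0.002283 S between n4,n1
  Y(R14) = 0.0006369 S between n1,n3
  Imeter: injects 0.277 A into n4 (from n3)
Assemble and solve the 4×4 MNA system:
  V(n1)=-0.04376  V(n2)=-0.1936  V(n3)=-0.3706  V(n4)=0.04733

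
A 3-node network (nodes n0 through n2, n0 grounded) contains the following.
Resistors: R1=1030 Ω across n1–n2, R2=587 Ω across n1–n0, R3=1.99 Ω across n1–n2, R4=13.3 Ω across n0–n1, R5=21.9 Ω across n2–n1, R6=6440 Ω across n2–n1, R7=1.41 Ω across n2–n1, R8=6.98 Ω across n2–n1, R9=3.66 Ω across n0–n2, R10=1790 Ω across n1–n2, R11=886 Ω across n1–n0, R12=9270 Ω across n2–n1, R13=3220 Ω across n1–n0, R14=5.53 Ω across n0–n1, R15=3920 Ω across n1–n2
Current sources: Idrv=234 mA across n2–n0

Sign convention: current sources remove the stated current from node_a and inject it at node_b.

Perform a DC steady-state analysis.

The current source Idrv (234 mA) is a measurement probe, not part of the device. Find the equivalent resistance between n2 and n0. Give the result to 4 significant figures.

MNA unknowns: 2 node voltages V₁..V_2
R1: Y=0.0009709 on G[1,2]
R2: Y=0.001704 on G[1,0]
R3: Y=0.5025 on G[1,2]
R4: Y=0.07519 on G[0,1]
R5: Y=0.04566 on G[2,1]
R6: Y=0.0001553 on G[2,1]
R7: Y=0.7092 on G[2,1]
R8: Y=0.1433 on G[2,1]
R9: Y=0.2732 on G[0,2]
R10: Y=0.0005587 on G[1,2]
R11: Y=0.001129 on G[1,0]
R12: Y=0.0001079 on G[2,1]
R13: Y=0.0003106 on G[1,0]
R14: Y=0.1808 on G[0,1]
R15: Y=0.0002551 on G[1,2]
Idrv: z[2]−=0.234, z[0]+=0.234
solve → V1=-0.4015, V2=-0.4756

R_eq = 2.033 Ω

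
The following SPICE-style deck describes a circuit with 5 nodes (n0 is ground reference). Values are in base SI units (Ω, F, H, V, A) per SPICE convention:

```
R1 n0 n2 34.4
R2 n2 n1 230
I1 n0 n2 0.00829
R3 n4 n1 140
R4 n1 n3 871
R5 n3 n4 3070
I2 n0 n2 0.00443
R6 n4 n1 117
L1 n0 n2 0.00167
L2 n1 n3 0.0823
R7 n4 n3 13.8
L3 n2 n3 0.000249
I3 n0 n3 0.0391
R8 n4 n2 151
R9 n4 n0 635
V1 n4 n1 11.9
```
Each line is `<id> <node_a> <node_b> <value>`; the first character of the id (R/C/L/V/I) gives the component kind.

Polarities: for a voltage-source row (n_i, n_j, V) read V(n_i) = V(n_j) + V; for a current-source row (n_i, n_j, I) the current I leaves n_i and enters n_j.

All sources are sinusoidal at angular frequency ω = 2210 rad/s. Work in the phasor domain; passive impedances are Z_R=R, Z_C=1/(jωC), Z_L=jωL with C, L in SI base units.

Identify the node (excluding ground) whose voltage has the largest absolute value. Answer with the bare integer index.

1

MNA unknowns: 4 node voltages V₁..V_4 plus 1 source current (V1)
R1: Y=0.02907+0.000j on G[0,2]
R2: Y=0.004348+0.000j on G[2,1]
I1: z[0]−=0.00829, z[2]+=0.00829
R3: Y=0.007143+0.000j on G[4,1]
R4: Y=0.001148+0.000j on G[1,3]
R5: Y=0.0003257+0.000j on G[3,4]
I2: z[0]−=0.00443, z[2]+=0.00443
R6: Y=0.008547+0.000j on G[4,1]
L1: Y=0.000-0.2710j on G[0,2]
L2: Y=0.000-0.005498j on G[1,3]
R7: Y=0.07246+0.000j on G[4,3]
L3: Y=0.000-1.817j on G[2,3]
I3: z[0]−=0.0391, z[3]+=0.0391
R8: Y=0.006623+0.000j on G[4,2]
R9: Y=0.001575+0.000j on G[4,0]
V1: row V4−V1=11.9, i_V1 at 4,1
solve → V1=-11.09-0.4862j, V2=0.01699+0.1847j, V3=0.01252+0.2292j, V4=0.8146-0.4862j
aux → i_V1=-0.2517+0.05728j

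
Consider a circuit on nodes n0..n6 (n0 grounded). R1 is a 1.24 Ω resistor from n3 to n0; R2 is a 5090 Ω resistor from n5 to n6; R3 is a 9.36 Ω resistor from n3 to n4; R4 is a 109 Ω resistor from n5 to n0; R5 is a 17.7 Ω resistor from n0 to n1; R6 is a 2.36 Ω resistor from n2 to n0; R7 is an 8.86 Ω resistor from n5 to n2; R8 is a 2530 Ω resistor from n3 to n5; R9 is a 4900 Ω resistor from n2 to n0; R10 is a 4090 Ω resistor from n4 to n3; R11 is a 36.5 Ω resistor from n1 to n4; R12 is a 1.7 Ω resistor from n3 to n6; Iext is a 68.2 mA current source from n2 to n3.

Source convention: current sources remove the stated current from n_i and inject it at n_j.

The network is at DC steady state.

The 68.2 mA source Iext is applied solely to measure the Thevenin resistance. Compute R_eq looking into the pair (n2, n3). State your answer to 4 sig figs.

R_eq = 3.522 Ω

Apply KCL at each of the 6 non-ground nodes and solve the resulting linear system.
Node n1: branches {R5, R11} → V_1 = 0.02306
Node n2: branches {R6, R7, R9, Iext} → V_2 = -0.1574
Node n3: branches {R1, R3, R8, R10, R12, Iext} → V_3 = 0.08279
Node n4: branches {R3, R10, R11} → V_4 = 0.07062
Node n5: branches {R2, R4, R7, R8} → V_5 = -0.1445
Node n6: branches {R2, R12} → V_6 = 0.08271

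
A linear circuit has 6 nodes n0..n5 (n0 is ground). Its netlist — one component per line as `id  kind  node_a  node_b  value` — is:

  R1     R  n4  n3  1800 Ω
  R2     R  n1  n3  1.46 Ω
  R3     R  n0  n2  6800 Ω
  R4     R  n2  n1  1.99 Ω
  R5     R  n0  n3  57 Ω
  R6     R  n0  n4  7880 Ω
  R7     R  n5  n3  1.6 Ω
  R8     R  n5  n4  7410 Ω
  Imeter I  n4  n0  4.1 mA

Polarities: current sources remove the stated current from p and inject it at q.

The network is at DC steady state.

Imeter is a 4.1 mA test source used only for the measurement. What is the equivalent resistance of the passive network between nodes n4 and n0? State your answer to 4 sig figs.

Apply KCL at each of the 5 non-ground nodes and solve the resulting linear system.
Node n1: branches {R2, R4} → V_1 = -0.1946
Node n2: branches {R3, R4} → V_2 = -0.1945
Node n3: branches {R1, R2, R5, R7} → V_3 = -0.1946
Node n4: branches {R1, R6, R8, Imeter} → V_4 = -5.180
Node n5: branches {R7, R8} → V_5 = -0.1957

R_eq = 1264. Ω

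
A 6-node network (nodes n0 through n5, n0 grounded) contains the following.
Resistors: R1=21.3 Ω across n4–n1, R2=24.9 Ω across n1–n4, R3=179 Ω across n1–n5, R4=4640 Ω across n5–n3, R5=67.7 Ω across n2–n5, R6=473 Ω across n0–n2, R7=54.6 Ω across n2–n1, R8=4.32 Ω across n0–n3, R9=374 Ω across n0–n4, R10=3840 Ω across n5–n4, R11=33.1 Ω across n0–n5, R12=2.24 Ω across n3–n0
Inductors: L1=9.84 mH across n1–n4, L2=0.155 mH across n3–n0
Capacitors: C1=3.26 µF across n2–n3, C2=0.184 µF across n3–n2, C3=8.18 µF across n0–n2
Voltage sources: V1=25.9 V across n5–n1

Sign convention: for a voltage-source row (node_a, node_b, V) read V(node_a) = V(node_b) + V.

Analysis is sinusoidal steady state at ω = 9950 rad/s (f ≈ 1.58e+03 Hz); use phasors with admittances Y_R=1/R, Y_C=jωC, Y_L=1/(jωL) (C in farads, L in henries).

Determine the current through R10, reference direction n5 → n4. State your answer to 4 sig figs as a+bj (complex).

0.006588-1.118e-05j A

Element admittances at ω=9950 rad/s:
  Y(R1) = 0.04695+0.000j S between n4,n1
  Y(R2) = 0.04016+0.000j S between n1,n4
  Y(L1) = 0.000-0.01021j S between n1,n4
  Y(R3) = 0.005587+0.000j S between n1,n5
  Y(R4) = 0.0002155+0.000j S between n5,n3
  Y(R5) = 0.01477+0.000j S between n2,n5
  Y(R6) = 0.002114+0.000j S between n0,n2
  Y(R7) = 0.01832+0.000j S between n2,n1
  Y(R8) = 0.2315+0.000j S between n0,n3
  Y(R9) = 0.002674+0.000j S between n0,n4
  Y(R10) = 0.0002604+0.000j S between n5,n4
  Y(R11) = 0.03021+0.000j S between n0,n5
  Y(L2) = 0.000-0.6484j S between n3,n0
  Y(C1) = 0.000+0.03244j S between n2,n3
  Y(C2) = 0.000+0.001831j S between n3,n2
  Y(R12) = 0.4464+0.000j S between n3,n0
  Y(C3) = 0.000+0.08139j S between n0,n2
  V1: constraint V(n5)−V(n1) = 25.9
Assemble and solve the 6×6 MNA system:
  V(n1)=-17.85+0.8470j  V(n2)=-0.2860+1.698j  V(n3)=-0.03868-0.04921j  V(n4)=-17.25+0.8899j  V(n5)=8.046+0.8470j
  i(V1)=-0.5192-0.01320j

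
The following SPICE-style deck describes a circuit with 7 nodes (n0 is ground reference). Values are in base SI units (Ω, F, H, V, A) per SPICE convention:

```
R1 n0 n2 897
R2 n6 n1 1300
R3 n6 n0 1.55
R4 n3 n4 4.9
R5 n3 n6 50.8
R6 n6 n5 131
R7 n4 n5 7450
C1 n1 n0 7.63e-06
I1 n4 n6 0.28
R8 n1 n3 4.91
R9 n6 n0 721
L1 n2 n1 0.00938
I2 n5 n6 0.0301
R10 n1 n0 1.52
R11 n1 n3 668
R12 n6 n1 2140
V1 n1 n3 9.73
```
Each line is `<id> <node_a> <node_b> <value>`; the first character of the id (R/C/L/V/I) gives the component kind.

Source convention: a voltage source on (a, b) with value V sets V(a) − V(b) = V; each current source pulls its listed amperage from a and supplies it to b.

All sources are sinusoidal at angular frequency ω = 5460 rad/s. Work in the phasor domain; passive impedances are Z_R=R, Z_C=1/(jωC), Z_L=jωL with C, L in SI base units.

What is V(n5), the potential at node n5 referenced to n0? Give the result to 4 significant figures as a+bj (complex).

-3.944+0.0003673j V

Apply KCL at each of the 6 non-ground nodes and solve the resulting linear system.
Node n1: branches {R2, C1, R8, L1, R10, R11, R12, V1} → V_1 = -0.1243+0.007610j
Node n2: branches {R1, L1} → V_2 = -0.1235+0.01466j
Node n3: branches {R4, R5, R8, R11, V1} → V_3 = -9.854+0.007610j
Node n4: branches {R4, R7, I1} → V_4 = -11.22+0.007605j
Node n5: branches {R6, R7, I2} → V_5 = -3.944+0.0003673j
Node n6: branches {R2, R3, R5, R6, I1, R9, I2, R12} → V_6 = 0.1272+0.0002400j
Source currents: i(V1)=-1.914+0.0001460j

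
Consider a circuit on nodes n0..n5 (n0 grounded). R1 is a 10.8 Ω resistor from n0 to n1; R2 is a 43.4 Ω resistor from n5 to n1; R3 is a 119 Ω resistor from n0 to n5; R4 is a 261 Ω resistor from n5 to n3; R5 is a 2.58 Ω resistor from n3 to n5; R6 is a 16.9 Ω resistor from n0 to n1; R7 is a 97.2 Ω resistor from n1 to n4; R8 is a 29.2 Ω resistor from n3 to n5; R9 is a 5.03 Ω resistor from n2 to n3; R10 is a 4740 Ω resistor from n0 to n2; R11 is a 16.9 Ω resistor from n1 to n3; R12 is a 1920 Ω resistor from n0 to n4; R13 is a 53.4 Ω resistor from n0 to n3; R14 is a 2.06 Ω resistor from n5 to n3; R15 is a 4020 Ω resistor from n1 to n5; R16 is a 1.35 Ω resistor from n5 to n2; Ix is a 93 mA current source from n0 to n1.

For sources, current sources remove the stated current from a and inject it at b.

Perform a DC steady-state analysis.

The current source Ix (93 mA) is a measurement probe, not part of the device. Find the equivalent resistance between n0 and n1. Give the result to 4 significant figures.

Element admittances at DC:
  Y(R1) = 0.09259 S between n0,n1
  Y(R2) = 0.02304 S between n5,n1
  Y(R3) = 0.008403 S between n0,n5
  Y(R4) = 0.003831 S between n5,n3
  Y(R5) = 0.3876 S between n3,n5
  Y(R6) = 0.05917 S between n0,n1
  Y(R7) = 0.01029 S between n1,n4
  Y(R8) = 0.03425 S between n3,n5
  Y(R9) = 0.1988 S between n2,n3
  Y(R10) = 0.0002110 S between n0,n2
  Y(R11) = 0.05917 S between n1,n3
  Y(R12) = 0.0005208 S between n0,n4
  Y(R13) = 0.01873 S between n0,n3
  Y(R14) = 0.4854 S between n5,n3
  Y(R15) = 0.0002488 S between n1,n5
  Y(R16) = 0.7407 S between n5,n2
  Ix: injects 0.093 A into n1 (from n0)
Assemble and solve the 5×5 MNA system:
  V(n1)=0.5382  V(n2)=0.4040  V(n3)=0.4043  V(n4)=0.5123  V(n5)=0.4040

R_eq = 5.787 Ω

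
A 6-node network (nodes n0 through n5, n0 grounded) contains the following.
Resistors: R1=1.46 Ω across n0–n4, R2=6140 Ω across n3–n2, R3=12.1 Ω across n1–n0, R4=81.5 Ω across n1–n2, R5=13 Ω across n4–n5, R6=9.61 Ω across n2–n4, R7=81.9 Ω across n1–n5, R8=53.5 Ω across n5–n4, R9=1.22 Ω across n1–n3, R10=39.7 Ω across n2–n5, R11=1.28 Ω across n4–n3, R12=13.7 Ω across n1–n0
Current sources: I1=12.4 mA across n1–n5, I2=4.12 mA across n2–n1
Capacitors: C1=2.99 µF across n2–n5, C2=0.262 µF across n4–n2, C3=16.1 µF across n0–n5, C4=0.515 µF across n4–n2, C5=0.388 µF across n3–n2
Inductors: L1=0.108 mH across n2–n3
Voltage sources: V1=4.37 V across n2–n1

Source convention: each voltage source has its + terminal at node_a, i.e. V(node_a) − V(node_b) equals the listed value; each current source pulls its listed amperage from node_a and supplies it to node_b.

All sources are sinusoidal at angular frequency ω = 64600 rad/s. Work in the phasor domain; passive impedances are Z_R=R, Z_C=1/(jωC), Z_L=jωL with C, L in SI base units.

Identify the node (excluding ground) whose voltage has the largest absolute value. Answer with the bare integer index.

Element admittances at ω=64600 rad/s:
  Y(R1) = 0.6849+0.000j S between n0,n4
  Y(R2) = 0.0001629+0.000j S between n3,n2
  Y(R3) = 0.08264+0.000j S between n1,n0
  I1: injects 0.0124 A into n5 (from n1)
  Y(R4) = 0.01227+0.000j S between n1,n2
  Y(R5) = 0.07692+0.000j S between n4,n5
  Y(C1) = 0.000+0.1932j S between n2,n5
  Y(C2) = 0.000+0.01693j S between n4,n2
  Y(R6) = 0.1041+0.000j S between n2,n4
  Y(R7) = 0.01221+0.000j S between n1,n5
  Y(C3) = 0.000+1.040j S between n0,n5
  Y(R8) = 0.01869+0.000j S between n5,n4
  Y(L1) = 0.000-0.1433j S between n2,n3
  Y(R9) = 0.8197+0.000j S between n1,n3
  Y(R10) = 0.02519+0.000j S between n2,n5
  I2: injects 0.00412 A into n1 (from n2)
  Y(C4) = 0.000+0.03327j S between n4,n2
  Y(R11) = 0.7812+0.000j S between n4,n3
  Y(C5) = 0.000+0.02506j S between n3,n2
  Y(R12) = 0.07299+0.000j S between n1,n0
  V1: constraint V(n2)−V(n1) = 4.37
Assemble and solve the 6×6 MNA system:
  V(n1)=-1.100-1.044j  V(n2)=3.270-1.044j  V(n3)=-0.5723-1.046j  V(n4)=-0.02016-0.4668j  V(n5)=0.4636-0.1778j
  i(V1)=-0.6679-0.1710j

2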